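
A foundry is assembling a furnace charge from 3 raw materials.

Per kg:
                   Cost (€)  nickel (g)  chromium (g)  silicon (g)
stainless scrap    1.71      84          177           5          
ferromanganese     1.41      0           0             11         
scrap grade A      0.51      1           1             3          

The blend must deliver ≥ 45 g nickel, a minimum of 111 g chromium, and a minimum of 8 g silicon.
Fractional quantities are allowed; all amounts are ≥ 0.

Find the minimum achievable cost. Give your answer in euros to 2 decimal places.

€1.70

Let x1 = kg of stainless scrap, x2 = kg of ferromanganese, x3 = kg of scrap grade A.
Minimise 1.71x1 + 1.41x2 + 0.51x3 with:
  84x1 + 1x3 ≥ 45   (nickel)
  177x1 + 1x3 ≥ 111   (chromium)
  5x1 + 11x2 + 3x3 ≥ 8   (silicon)
  x1, x2, x3 ≥ 0.
The cheapest feasible vertex uses only stainless scrap, ferromanganese; scrap grade A is not used. The chromium and silicon requirements are met with equality.
So stainless scrap = 0.6271 kg, ferromanganese = 0.4422 kg.
Total cost: 1.71·0.6271 + 1.41·0.4422 = 1.6958.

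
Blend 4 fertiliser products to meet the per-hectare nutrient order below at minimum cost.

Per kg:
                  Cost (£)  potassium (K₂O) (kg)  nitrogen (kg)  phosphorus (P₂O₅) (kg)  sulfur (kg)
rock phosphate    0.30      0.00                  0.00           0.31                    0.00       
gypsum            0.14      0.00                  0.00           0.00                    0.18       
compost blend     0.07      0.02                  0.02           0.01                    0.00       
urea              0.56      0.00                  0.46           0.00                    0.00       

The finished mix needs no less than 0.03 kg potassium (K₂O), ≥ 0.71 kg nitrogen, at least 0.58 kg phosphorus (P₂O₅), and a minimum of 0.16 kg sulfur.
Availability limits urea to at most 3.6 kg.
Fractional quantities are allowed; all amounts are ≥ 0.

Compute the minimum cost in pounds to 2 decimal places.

£1.60

Let x1 = kg of rock phosphate, x2 = kg of gypsum, x3 = kg of compost blend, x4 = kg of urea.
Minimize 0.3x1 + 0.14x2 + 0.07x3 + 0.56x4 subject to:
  0.02x3 ≥ 0.03   (potassium (K₂O))
  0.02x3 + 0.46x4 ≥ 0.71   (nitrogen)
  0.31x1 + 0.01x3 ≥ 0.58   (phosphorus (P₂O₅))
  0.18x2 ≥ 0.16   (sulfur)
  x4 ≤ 3.6
  x1, x2, x3, x4 ≥ 0.
The optimal mix uses every input. Binding constraints: potassium (K₂O), nitrogen, phosphorus (P₂O₅), sulfur.
Solving gives x1 = 1.823, x2 = 0.8889, x3 = 1.5, x4 = 1.478.
Cost = 0.3·1.823 + 0.14·0.8889 + 0.07·1.5 + 0.56·1.478 = 1.6040.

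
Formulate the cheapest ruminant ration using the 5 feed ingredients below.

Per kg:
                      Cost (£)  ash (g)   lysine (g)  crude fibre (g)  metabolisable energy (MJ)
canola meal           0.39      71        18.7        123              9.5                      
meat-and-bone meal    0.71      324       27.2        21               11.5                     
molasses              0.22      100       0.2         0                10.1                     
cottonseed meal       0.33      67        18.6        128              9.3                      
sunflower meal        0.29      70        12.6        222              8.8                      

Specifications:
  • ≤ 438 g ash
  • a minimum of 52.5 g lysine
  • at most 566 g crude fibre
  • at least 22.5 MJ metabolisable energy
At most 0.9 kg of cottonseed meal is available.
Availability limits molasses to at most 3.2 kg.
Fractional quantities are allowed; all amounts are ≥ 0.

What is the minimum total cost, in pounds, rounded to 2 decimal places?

£1.04

Set it up as a linear program. Let x1 = kg of canola meal, x2 = kg of meat-and-bone meal, x3 = kg of molasses, x4 = kg of cottonseed meal, x5 = kg of sunflower meal.
Minimise 0.39x1 + 0.71x2 + 0.22x3 + 0.33x4 + 0.29x5 s.t.:
  71x1 + 324x2 + 100x3 + 67x4 + 70x5 ≤ 438   (ash)
  18.7x1 + 27.2x2 + 0.2x3 + 18.6x4 + 12.6x5 ≥ 52.5   (lysine)
  123x1 + 21x2 + 128x4 + 222x5 ≤ 566   (crude fibre)
  9.5x1 + 11.5x2 + 10.1x3 + 9.3x4 + 8.8x5 ≥ 22.5   (metabolisable energy)
  x4 ≤ 0.9
  x3 ≤ 3.2
  x1, x2, x3, x4, x5 ≥ 0.
The optimal basis is {canola meal, cottonseed meal}; meat-and-bone meal, molasses, sunflower meal drop out. There the lysine and the cottonseed meal cap constraints are tight.
Solving gives x1 = 1.912, x4 = 0.9.
Cost = 0.39·1.912 + 0.33·0.9 = 1.0427.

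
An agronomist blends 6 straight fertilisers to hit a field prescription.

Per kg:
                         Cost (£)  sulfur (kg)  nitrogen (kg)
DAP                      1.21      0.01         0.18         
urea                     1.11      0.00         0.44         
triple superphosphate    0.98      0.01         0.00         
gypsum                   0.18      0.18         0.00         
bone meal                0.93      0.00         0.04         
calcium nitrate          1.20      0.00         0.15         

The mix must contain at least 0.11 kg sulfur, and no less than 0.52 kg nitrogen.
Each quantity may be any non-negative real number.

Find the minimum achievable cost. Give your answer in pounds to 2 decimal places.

£1.42

Treat it as an LP. Let x1 = kg of DAP, x2 = kg of urea, x3 = kg of triple superphosphate, x4 = kg of gypsum, x5 = kg of bone meal, x6 = kg of calcium nitrate.
Minimize 1.21x1 + 1.11x2 + 0.98x3 + 0.18x4 + 0.93x5 + 1.2x6 subject to:
  0.01x1 + 0.01x3 + 0.18x4 ≥ 0.11   (sulfur)
  0.18x1 + 0.44x2 + 0.04x5 + 0.15x6 ≥ 0.52   (nitrogen)
  x1, x2, x3, x4, x5, x6 ≥ 0.
At the optimum only urea, gypsum are positive (DAP, triple superphosphate, bone meal, calcium nitrate = 0). Binding constraints: sulfur and nitrogen.
So urea = 1.182 kg, gypsum = 0.6111 kg.
Total cost: 1.11·1.182 + 0.18·0.6111 = 1.4220.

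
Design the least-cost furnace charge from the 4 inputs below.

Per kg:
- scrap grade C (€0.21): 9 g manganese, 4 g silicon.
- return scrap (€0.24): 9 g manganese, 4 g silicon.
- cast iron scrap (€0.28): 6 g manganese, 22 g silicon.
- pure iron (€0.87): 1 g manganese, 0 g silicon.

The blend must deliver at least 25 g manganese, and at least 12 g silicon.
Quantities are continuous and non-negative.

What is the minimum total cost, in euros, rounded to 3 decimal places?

€0.590

Treat it as an LP. Let x1 = kg of scrap grade C, x2 = kg of return scrap, x3 = kg of cast iron scrap, x4 = kg of pure iron.
Minimise 0.21x1 + 0.24x2 + 0.28x3 + 0.87x4 with:
  9x1 + 9x2 + 6x3 + 1x4 ≥ 25   (manganese)
  4x1 + 4x2 + 22x3 ≥ 12   (silicon)
  x1, x2, x3, x4 ≥ 0.
The minimum-cost mix takes nothing from return scrap, pure iron — only scrap grade C, cast iron scrap. The manganese and silicon requirements are met with equality.
So scrap grade C = 2.747 kg, cast iron scrap = 0.04598 kg.
Objective = 0.21·2.747 + 0.28·0.04598 = 0.58974.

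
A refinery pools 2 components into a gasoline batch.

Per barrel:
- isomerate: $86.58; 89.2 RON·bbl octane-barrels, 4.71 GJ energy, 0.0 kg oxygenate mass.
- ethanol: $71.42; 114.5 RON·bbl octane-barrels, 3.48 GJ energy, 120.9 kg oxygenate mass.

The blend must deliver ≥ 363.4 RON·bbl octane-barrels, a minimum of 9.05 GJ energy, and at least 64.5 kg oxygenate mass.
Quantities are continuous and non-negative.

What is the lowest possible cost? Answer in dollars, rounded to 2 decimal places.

This is a linear program. Let x1 = barrels of isomerate, x2 = barrels of ethanol.
min 86.58x1 + 71.42x2 subject to:
  89.2x1 + 114.5x2 ≥ 363.4   (octane-barrels)
  4.71x1 + 3.48x2 ≥ 9.05   (energy)
  120.9x2 ≥ 64.5   (oxygenate mass)
  x1, x2 ≥ 0.
The cheapest feasible vertex uses only ethanol; isomerate is not used. There the octane-barrels constraint is tight.
So ethanol = 3.1738 barrels.
Cost = 71.42·3.1738 = 226.6728.

$226.67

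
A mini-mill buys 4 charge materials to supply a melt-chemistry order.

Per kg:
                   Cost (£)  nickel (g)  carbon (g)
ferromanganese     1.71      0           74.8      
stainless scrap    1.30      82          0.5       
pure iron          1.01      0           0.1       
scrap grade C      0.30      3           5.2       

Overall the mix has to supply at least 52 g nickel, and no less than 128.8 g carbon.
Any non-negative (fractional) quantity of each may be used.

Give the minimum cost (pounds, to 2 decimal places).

£3.76

Treat it as an LP. Let x1 = kg of ferromanganese, x2 = kg of stainless scrap, x3 = kg of pure iron, x4 = kg of scrap grade C.
min 1.71x1 + 1.3x2 + 1.01x3 + 0.3x4 subject to:
  82x2 + 3x4 ≥ 52   (nickel)
  74.8x1 + 0.5x2 + 0.1x3 + 5.2x4 ≥ 128.8   (carbon)
  x1, x2, x3, x4 ≥ 0.
The cheapest feasible vertex uses only ferromanganese, stainless scrap; pure iron, scrap grade C are not used. The nickel and carbon requirements are met with equality.
That vertex is x1 = 1.718, x2 = 0.6341.
Hence cost = 1.71·1.718 + 1.3·0.6341 = £3.7621.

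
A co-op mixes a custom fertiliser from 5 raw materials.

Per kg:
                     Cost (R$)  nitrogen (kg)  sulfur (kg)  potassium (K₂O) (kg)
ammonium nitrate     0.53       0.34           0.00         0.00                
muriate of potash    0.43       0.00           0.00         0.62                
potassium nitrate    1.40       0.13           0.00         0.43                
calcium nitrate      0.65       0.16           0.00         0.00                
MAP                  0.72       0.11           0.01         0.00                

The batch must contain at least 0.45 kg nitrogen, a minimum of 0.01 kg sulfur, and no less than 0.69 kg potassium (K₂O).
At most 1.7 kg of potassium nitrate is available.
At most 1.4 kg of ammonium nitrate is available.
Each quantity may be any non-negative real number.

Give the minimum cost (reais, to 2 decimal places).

This is a linear program. Let x1 = kg of ammonium nitrate, x2 = kg of muriate of potash, x3 = kg of potassium nitrate, x4 = kg of calcium nitrate, x5 = kg of MAP.
Minimize 0.53x1 + 0.43x2 + 1.4x3 + 0.65x4 + 0.72x5 subject to:
  0.34x1 + 0.13x3 + 0.16x4 + 0.11x5 ≥ 0.45   (nitrogen)
  0.01x5 ≥ 0.01   (sulfur)
  0.62x2 + 0.43x3 ≥ 0.69   (potassium (K₂O))
  x3 ≤ 1.7
  x1 ≤ 1.4
  x1, x2, x3, x4, x5 ≥ 0.
The cheapest feasible vertex uses only ammonium nitrate, muriate of potash, MAP; potassium nitrate, calcium nitrate are not used. Binding constraints: nitrogen, sulfur, potassium (K₂O).
Optimal quantities: ammonium nitrate = 1 kg, muriate of potash = 1.113 kg, MAP = 1 kg.
Hence cost = 0.53·1 + 0.43·1.113 + 0.72·1 = R$1.7286.

R$1.73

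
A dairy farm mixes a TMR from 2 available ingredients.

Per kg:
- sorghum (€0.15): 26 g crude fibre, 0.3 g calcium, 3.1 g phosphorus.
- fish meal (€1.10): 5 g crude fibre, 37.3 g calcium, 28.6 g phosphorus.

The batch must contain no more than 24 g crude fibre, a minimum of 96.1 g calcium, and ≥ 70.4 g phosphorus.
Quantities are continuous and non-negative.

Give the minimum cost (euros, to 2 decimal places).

Let x1 = kg of sorghum, x2 = kg of fish meal.
min 0.15x1 + 1.1x2 with:
  26x1 + 5x2 ≤ 24   (crude fibre)
  0.3x1 + 37.3x2 ≥ 96.1   (calcium)
  3.1x1 + 28.6x2 ≥ 70.4   (phosphorus)
  x1, x2 ≥ 0.
The cheapest feasible vertex uses only fish meal; sorghum is not used. Binding constraint: calcium.
Optimal quantities: fish meal = 2.576 kg.
Cost = 1.1·2.576 = 2.8336.

€2.83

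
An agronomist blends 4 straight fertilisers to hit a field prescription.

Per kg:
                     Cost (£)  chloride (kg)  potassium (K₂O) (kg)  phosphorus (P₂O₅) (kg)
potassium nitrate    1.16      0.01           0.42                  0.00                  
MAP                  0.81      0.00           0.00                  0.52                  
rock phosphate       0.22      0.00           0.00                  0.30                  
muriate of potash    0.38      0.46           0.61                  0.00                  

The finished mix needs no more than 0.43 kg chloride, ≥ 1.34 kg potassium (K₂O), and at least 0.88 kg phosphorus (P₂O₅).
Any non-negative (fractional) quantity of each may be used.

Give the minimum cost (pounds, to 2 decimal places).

This is a linear program. Let x1 = kg of potassium nitrate, x2 = kg of MAP, x3 = kg of rock phosphate, x4 = kg of muriate of potash.
min 1.16x1 + 0.81x2 + 0.22x3 + 0.38x4 with:
  0.01x1 + 0.46x4 ≤ 0.43   (chloride)
  0.42x1 + 0.61x4 ≥ 1.34   (potassium (K₂O))
  0.52x2 + 0.3x3 ≥ 0.88   (phosphorus (P₂O₅))
  x1, x2, x3, x4 ≥ 0.
The minimum-cost mix takes nothing from MAP — only potassium nitrate, rock phosphate, muriate of potash. There the chloride, potassium (K₂O), phosphorus (P₂O₅) constraints are tight.
So potassium nitrate = 1.893 kg, rock phosphate = 2.933 kg, muriate of potash = 0.8936 kg.
Cost = 1.16·1.893 + 0.22·2.933 + 0.38·0.8936 = 3.1807.

£3.18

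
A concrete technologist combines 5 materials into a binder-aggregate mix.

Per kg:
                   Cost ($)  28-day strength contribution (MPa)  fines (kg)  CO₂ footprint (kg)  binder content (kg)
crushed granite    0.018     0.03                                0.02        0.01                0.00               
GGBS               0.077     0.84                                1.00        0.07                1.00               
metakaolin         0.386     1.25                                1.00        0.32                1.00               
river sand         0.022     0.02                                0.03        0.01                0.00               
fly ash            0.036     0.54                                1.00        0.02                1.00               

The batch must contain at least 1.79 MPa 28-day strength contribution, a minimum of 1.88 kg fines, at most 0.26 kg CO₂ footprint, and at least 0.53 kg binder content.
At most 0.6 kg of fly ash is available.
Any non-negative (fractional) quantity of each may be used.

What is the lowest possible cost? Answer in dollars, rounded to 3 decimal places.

$0.156

Let x1 = kg of crushed granite, x2 = kg of GGBS, x3 = kg of metakaolin, x4 = kg of river sand, x5 = kg of fly ash.
Minimise 0.018x1 + 0.077x2 + 0.386x3 + 0.022x4 + 0.036x5 s.t.:
  0.03x1 + 0.84x2 + 1.25x3 + 0.02x4 + 0.54x5 ≥ 1.79   (28-day strength contribution)
  0.02x1 + 1x2 + 1x3 + 0.03x4 + 1x5 ≥ 1.88   (fines)
  0.01x1 + 0.07x2 + 0.32x3 + 0.01x4 + 0.02x5 ≤ 0.26   (CO₂ footprint)
  1x2 + 1x3 + 1x5 ≥ 0.53   (binder content)
  x5 ≤ 0.6
  x1, x2, x3, x4, x5 ≥ 0.
The minimum-cost mix takes nothing from crushed granite, metakaolin, river sand — only GGBS, fly ash. There the 28-day strength contribution and the fly ash cap constraints are tight.
Solving gives x2 = 1.745, x5 = 0.6.
Hence cost = 0.077·1.745 + 0.036·0.6 = $0.15597.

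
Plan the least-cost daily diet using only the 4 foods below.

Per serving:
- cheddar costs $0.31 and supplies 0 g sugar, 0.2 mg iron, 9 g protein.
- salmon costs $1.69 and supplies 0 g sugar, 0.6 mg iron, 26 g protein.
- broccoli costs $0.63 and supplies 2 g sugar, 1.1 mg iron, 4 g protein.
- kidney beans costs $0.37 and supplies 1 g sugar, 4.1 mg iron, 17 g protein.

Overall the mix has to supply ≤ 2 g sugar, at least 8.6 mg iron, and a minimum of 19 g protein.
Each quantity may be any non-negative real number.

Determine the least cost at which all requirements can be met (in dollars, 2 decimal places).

Treat it as an LP. Let x1 = servings of cheddar, x2 = servings of salmon, x3 = servings of broccoli, x4 = servings of kidney beans.
min 0.31x1 + 1.69x2 + 0.63x3 + 0.37x4 with:
  2x3 + 1x4 ≤ 2   (sugar)
  0.2x1 + 0.6x2 + 1.1x3 + 4.1x4 ≥ 8.6   (iron)
  9x1 + 26x2 + 4x3 + 17x4 ≥ 19   (protein)
  x1, x2, x3, x4 ≥ 0.
At the optimum only cheddar, kidney beans are positive (salmon, broccoli = 0). The sugar and iron requirements are met with equality.
So cheddar = 2 servings, kidney beans = 2 servings.
Total cost: 0.31·2 + 0.37·2 = 1.3600.

$1.36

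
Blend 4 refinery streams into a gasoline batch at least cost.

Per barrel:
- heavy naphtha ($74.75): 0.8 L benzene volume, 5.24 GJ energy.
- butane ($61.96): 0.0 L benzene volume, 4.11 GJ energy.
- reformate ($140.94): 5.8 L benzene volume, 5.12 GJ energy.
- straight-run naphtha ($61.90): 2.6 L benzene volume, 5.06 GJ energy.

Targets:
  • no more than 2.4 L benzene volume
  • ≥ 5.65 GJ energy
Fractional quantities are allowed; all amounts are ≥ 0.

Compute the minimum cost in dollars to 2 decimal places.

$71.90

Let x1 = barrels of heavy naphtha, x2 = barrels of butane, x3 = barrels of reformate, x4 = barrels of straight-run naphtha.
Minimise 74.75x1 + 61.96x2 + 140.94x3 + 61.9x4 subject to:
  0.8x1 + 5.8x3 + 2.6x4 ≤ 2.4   (benzene volume)
  5.24x1 + 4.11x2 + 5.12x3 + 5.06x4 ≥ 5.65   (energy)
  x1, x2, x3, x4 ≥ 0.
At the optimum only butane, straight-run naphtha are positive (heavy naphtha, reformate = 0). The benzene volume and energy requirements are met with equality.
Solving gives x2 = 0.2383, x4 = 0.9231.
Cost = 61.96·0.2383 + 61.9·0.9231 = 71.90496.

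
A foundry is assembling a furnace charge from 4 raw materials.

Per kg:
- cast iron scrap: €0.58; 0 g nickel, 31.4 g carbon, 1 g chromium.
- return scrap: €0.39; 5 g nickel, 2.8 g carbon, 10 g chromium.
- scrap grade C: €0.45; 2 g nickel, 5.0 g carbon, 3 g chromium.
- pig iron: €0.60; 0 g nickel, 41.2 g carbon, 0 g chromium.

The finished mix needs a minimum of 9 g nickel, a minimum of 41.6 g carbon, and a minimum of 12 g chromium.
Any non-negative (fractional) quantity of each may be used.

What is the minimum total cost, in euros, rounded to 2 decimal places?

This is a linear program. Let x1 = kg of cast iron scrap, x2 = kg of return scrap, x3 = kg of scrap grade C, x4 = kg of pig iron.
Minimise 0.58x1 + 0.39x2 + 0.45x3 + 0.6x4 subject to:
  5x2 + 2x3 ≥ 9   (nickel)
  31.4x1 + 2.8x2 + 5x3 + 41.2x4 ≥ 41.6   (carbon)
  1x1 + 10x2 + 3x3 ≥ 12   (chromium)
  x1, x2, x3, x4 ≥ 0.
The optimal basis is {return scrap, pig iron}; cast iron scrap, scrap grade C drop out. The nickel and carbon requirements are met with equality.
Solving gives x2 = 1.8, x4 = 0.8874.
Cost = 0.39·1.8 + 0.6·0.8874 = 1.2344.

€1.23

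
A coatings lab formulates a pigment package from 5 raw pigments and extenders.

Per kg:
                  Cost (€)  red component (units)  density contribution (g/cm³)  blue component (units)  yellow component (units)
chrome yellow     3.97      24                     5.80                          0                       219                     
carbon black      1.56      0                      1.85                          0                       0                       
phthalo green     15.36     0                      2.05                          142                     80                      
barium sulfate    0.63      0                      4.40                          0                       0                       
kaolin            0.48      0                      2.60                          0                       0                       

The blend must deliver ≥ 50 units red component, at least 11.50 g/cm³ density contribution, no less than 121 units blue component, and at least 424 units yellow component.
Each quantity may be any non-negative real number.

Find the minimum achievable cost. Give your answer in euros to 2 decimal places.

€21.36

Let x1 = kg of chrome yellow, x2 = kg of carbon black, x3 = kg of phthalo green, x4 = kg of barium sulfate, x5 = kg of kaolin.
min 3.97x1 + 1.56x2 + 15.36x3 + 0.63x4 + 0.48x5 s.t.:
  24x1 ≥ 50   (red component)
  5.8x1 + 1.85x2 + 2.05x3 + 4.4x4 + 2.6x5 ≥ 11.5   (density contribution)
  142x3 ≥ 121   (blue component)
  219x1 + 80x3 ≥ 424   (yellow component)
  x1, x2, x3, x4, x5 ≥ 0.
At the optimum only chrome yellow, phthalo green are positive (carbon black, barium sulfate, kaolin = 0). The red component and blue component requirements are met with equality.
So chrome yellow = 2.083 kg, phthalo green = 0.8521 kg.
Cost = 3.97·2.083 + 15.36·0.8521 = 21.3578.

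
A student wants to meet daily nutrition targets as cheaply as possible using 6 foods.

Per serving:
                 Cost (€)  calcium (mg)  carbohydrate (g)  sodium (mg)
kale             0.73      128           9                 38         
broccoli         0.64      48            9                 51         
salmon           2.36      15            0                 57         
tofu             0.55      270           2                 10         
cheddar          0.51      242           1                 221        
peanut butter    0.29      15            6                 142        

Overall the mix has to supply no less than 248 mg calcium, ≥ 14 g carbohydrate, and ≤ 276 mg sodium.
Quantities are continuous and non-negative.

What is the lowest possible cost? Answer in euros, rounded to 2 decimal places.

Treat it as an LP. Let x1 = servings of kale, x2 = servings of broccoli, x3 = servings of salmon, x4 = servings of tofu, x5 = servings of cheddar, x6 = servings of peanut butter.
Minimise 0.73x1 + 0.64x2 + 2.36x3 + 0.55x4 + 0.51x5 + 0.29x6 with:
  128x1 + 48x2 + 15x3 + 270x4 + 242x5 + 15x6 ≥ 248   (calcium)
  9x1 + 9x2 + 2x4 + 1x5 + 6x6 ≥ 14   (carbohydrate)
  38x1 + 51x2 + 57x3 + 10x4 + 221x5 + 142x6 ≤ 276   (sodium)
  x1, x2, x3, x4, x5, x6 ≥ 0.
The cheapest feasible vertex uses only kale, tofu, peanut butter; broccoli, salmon, cheddar are not used. The calcium, carbohydrate, sodium requirements are met with equality.
Optimal quantities: kale = 0.1582 servings, tofu = 0.7408 servings, peanut butter = 1.849 servings.
Total cost: 0.73·0.1582 + 0.55·0.7408 + 0.29·1.849 = 1.0591.

€1.06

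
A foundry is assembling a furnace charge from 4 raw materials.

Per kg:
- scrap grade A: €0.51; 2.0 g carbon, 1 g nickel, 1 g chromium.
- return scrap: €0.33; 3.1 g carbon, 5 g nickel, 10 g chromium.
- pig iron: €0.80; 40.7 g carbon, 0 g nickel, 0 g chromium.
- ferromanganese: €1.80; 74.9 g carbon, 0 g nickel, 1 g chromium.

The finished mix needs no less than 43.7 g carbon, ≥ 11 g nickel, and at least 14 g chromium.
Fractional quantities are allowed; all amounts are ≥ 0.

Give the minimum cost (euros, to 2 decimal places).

Treat it as an LP. Let x1 = kg of scrap grade A, x2 = kg of return scrap, x3 = kg of pig iron, x4 = kg of ferromanganese.
min 0.51x1 + 0.33x2 + 0.8x3 + 1.8x4 s.t.:
  2x1 + 3.1x2 + 40.7x3 + 74.9x4 ≥ 43.7   (carbon)
  1x1 + 5x2 ≥ 11   (nickel)
  1x1 + 10x2 + 1x4 ≥ 14   (chromium)
  x1, x2, x3, x4 ≥ 0.
At the optimum only return scrap, pig iron are positive (scrap grade A, ferromanganese = 0). The carbon and nickel requirements are met with equality.
Solving gives x2 = 2.2, x3 = 0.9061.
Objective = 0.33·2.2 + 0.8·0.9061 = 1.4509.

€1.45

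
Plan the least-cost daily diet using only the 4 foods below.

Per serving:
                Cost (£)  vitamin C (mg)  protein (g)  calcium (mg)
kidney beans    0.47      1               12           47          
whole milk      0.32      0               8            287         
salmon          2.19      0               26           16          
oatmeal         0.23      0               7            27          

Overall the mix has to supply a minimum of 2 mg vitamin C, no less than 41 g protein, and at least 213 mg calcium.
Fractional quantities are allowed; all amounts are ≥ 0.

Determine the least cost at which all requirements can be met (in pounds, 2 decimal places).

£1.51

Let x1 = servings of kidney beans, x2 = servings of whole milk, x3 = servings of salmon, x4 = servings of oatmeal.
Minimize 0.47x1 + 0.32x2 + 2.19x3 + 0.23x4 s.t.:
  1x1 ≥ 2   (vitamin C)
  12x1 + 8x2 + 26x3 + 7x4 ≥ 41   (protein)
  47x1 + 287x2 + 16x3 + 27x4 ≥ 213   (calcium)
  x1, x2, x3, x4 ≥ 0.
The cheapest feasible vertex uses only kidney beans, whole milk, oatmeal; salmon is not used. There the vitamin C, protein, calcium constraints are tight.
That vertex is x1 = 2, x2 = 0.2086, x4 = 2.19.
Objective = 0.47·2 + 0.32·0.2086 + 0.23·2.19 = 1.5105.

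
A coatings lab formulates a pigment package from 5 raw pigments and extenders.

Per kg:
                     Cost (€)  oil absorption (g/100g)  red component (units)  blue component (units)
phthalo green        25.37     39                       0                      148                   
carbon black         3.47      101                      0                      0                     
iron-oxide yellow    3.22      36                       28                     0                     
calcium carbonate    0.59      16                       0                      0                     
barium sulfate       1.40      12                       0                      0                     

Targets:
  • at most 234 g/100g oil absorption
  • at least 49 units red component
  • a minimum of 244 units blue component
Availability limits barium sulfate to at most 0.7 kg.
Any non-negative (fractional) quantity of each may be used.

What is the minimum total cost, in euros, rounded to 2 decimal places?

This is a linear program. Let x1 = kg of phthalo green, x2 = kg of carbon black, x3 = kg of iron-oxide yellow, x4 = kg of calcium carbonate, x5 = kg of barium sulfate.
Minimize 25.37x1 + 3.47x2 + 3.22x3 + 0.59x4 + 1.4x5 with:
  39x1 + 101x2 + 36x3 + 16x4 + 12x5 ≤ 234   (oil absorption)
  28x3 ≥ 49   (red component)
  148x1 ≥ 244   (blue component)
  x5 ≤ 0.7
  x1, x2, x3, x4, x5 ≥ 0.
The minimum-cost mix takes nothing from carbon black, calcium carbonate, barium sulfate — only phthalo green, iron-oxide yellow. The red component and blue component requirements are met with equality.
Optimal quantities: phthalo green = 1.6486 kg, iron-oxide yellow = 1.75 kg.
Total cost: 25.37·1.6486 + 3.22·1.75 = 47.4600.

€47.46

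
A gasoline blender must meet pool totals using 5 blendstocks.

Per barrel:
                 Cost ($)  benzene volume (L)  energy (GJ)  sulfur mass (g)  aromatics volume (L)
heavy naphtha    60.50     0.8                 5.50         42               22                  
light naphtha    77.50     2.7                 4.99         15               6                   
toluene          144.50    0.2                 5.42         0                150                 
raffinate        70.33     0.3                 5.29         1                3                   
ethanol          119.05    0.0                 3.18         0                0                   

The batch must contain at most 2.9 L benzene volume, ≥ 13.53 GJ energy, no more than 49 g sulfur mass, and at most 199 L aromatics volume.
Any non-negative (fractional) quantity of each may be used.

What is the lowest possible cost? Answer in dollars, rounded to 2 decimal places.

$165.57

Treat it as an LP. Let x1 = barrels of heavy naphtha, x2 = barrels of light naphtha, x3 = barrels of toluene, x4 = barrels of raffinate, x5 = barrels of ethanol.
min 60.5x1 + 77.5x2 + 144.5x3 + 70.33x4 + 119.05x5 subject to:
  0.8x1 + 2.7x2 + 0.2x3 + 0.3x4 ≤ 2.9   (benzene volume)
  5.5x1 + 4.99x2 + 5.42x3 + 5.29x4 + 3.18x5 ≥ 13.53   (energy)
  42x1 + 15x2 + 1x4 ≤ 49   (sulfur mass)
  22x1 + 6x2 + 150x3 + 3x4 ≤ 199   (aromatics volume)
  x1, x2, x3, x4, x5 ≥ 0.
The cheapest feasible vertex uses only heavy naphtha, raffinate; light naphtha, toluene, ethanol are not used. There the energy and sulfur mass constraints are tight.
So heavy naphtha = 1.1338 barrels, raffinate = 1.3788 barrels.
Hence cost = 60.5·1.1338 + 70.33·1.3788 = $165.5659.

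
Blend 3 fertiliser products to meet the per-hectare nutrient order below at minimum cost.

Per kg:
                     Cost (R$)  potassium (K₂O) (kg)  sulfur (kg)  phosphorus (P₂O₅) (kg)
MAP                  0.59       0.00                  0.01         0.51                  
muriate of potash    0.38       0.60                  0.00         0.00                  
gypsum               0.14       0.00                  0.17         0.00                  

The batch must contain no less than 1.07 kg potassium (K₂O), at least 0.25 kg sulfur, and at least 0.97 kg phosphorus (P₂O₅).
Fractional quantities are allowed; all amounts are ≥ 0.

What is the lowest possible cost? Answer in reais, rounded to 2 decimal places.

R$1.99

Treat it as an LP. Let x1 = kg of MAP, x2 = kg of muriate of potash, x3 = kg of gypsum.
Minimise 0.59x1 + 0.38x2 + 0.14x3 s.t.:
  0.6x2 ≥ 1.07   (potassium (K₂O))
  0.01x1 + 0.17x3 ≥ 0.25   (sulfur)
  0.51x1 ≥ 0.97   (phosphorus (P₂O₅))
  x1, x2, x3 ≥ 0.
The optimal mix uses every input. There the potassium (K₂O), sulfur, phosphorus (P₂O₅) constraints are tight.
Solving gives x1 = 1.902, x2 = 1.783, x3 = 1.359.
Cost = 0.59·1.902 + 0.38·1.783 + 0.14·1.359 = 1.9900.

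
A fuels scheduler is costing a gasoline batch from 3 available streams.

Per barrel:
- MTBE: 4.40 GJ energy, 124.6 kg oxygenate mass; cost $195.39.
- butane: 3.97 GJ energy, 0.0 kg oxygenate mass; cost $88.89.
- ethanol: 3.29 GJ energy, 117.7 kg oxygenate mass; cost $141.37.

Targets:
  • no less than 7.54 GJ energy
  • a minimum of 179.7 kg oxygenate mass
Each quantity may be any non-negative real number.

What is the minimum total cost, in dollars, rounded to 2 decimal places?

$272.19

This is a linear program. Let x1 = barrels of MTBE, x2 = barrels of butane, x3 = barrels of ethanol.
Minimize 195.39x1 + 88.89x2 + 141.37x3 with:
  4.4x1 + 3.97x2 + 3.29x3 ≥ 7.54   (energy)
  124.6x1 + 117.7x3 ≥ 179.7   (oxygenate mass)
  x1, x2, x3 ≥ 0.
At the optimum only butane, ethanol are positive (MTBE = 0). There the energy and oxygenate mass constraints are tight.
That vertex is x2 = 0.633992, x3 = 1.52676.
Hence cost = 88.89·0.633992 + 141.37·1.52676 = $272.1936.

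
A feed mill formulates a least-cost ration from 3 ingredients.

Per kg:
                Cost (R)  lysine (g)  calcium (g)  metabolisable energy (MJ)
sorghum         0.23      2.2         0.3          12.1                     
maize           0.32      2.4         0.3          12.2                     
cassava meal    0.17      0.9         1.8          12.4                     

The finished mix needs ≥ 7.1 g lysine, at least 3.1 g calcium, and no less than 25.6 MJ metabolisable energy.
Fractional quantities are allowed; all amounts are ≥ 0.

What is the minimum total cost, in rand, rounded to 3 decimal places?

Set it up as a linear program. Let x1 = kg of sorghum, x2 = kg of maize, x3 = kg of cassava meal.
min 0.23x1 + 0.32x2 + 0.17x3 subject to:
  2.2x1 + 2.4x2 + 0.9x3 ≥ 7.1   (lysine)
  0.3x1 + 0.3x2 + 1.8x3 ≥ 3.1   (calcium)
  12.1x1 + 12.2x2 + 12.4x3 ≥ 25.6   (metabolisable energy)
  x1, x2, x3 ≥ 0.
The cheapest feasible vertex uses only sorghum, cassava meal; maize is not used. There the lysine and calcium constraints are tight.
Solving gives x1 = 2.707, x3 = 1.271.
Cost = 0.23·2.707 + 0.17·1.271 = 0.83868.

R0.839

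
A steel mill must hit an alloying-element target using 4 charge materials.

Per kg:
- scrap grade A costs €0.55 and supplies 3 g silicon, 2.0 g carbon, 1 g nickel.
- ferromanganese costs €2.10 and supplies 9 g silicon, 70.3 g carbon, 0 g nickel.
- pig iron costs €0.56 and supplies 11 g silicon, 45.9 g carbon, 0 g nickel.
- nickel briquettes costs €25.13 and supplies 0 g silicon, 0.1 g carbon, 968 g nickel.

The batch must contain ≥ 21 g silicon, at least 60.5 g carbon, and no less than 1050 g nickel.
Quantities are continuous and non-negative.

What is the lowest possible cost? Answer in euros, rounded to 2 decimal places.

This is a linear program. Let x1 = kg of scrap grade A, x2 = kg of ferromanganese, x3 = kg of pig iron, x4 = kg of nickel briquettes.
Minimise 0.55x1 + 2.1x2 + 0.56x3 + 25.13x4 subject to:
  3x1 + 9x2 + 11x3 ≥ 21   (silicon)
  2x1 + 70.3x2 + 45.9x3 + 0.1x4 ≥ 60.5   (carbon)
  1x1 + 968x4 ≥ 1050   (nickel)
  x1, x2, x3, x4 ≥ 0.
The optimal basis is {pig iron, nickel briquettes}; scrap grade A, ferromanganese drop out. There the silicon and nickel constraints are tight.
That vertex is x3 = 1.9091, x4 = 1.0847.
Hence cost = 0.56·1.9091 + 25.13·1.0847 = €28.3276.

€28.33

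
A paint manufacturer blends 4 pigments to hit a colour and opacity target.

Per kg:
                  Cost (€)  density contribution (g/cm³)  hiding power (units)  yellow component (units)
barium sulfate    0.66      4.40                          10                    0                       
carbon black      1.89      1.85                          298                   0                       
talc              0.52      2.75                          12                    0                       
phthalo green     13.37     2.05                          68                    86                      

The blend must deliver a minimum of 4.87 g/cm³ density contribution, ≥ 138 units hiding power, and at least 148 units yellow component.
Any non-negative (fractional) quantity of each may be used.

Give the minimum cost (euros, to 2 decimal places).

€23.31

Treat it as an LP. Let x1 = kg of barium sulfate, x2 = kg of carbon black, x3 = kg of talc, x4 = kg of phthalo green.
Minimise 0.66x1 + 1.89x2 + 0.52x3 + 13.37x4 with:
  4.4x1 + 1.85x2 + 2.75x3 + 2.05x4 ≥ 4.87   (density contribution)
  10x1 + 298x2 + 12x3 + 68x4 ≥ 138   (hiding power)
  86x4 ≥ 148   (yellow component)
  x1, x2, x3, x4 ≥ 0.
The cheapest feasible vertex uses only barium sulfate, carbon black, phthalo green; talc is not used. There the density contribution, hiding power, yellow component constraints are tight.
That vertex is x1 = 0.2794, x2 = 0.06102, x4 = 1.721.
Objective = 0.66·0.2794 + 1.89·0.06102 + 13.37·1.721 = 23.3095.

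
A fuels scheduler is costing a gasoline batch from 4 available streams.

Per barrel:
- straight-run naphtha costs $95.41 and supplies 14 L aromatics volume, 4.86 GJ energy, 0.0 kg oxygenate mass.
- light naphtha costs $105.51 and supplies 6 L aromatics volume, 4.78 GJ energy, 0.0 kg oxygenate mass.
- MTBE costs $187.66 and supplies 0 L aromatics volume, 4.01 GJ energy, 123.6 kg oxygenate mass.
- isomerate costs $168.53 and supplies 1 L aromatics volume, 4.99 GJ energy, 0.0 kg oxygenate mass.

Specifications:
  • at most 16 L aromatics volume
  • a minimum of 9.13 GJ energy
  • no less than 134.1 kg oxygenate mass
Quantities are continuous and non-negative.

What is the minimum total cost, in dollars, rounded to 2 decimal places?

$297.43

Let x1 = barrels of straight-run naphtha, x2 = barrels of light naphtha, x3 = barrels of MTBE, x4 = barrels of isomerate.
Minimise 95.41x1 + 105.51x2 + 187.66x3 + 168.53x4 subject to:
  14x1 + 6x2 + 1x4 ≤ 16   (aromatics volume)
  4.86x1 + 4.78x2 + 4.01x3 + 4.99x4 ≥ 9.13   (energy)
  123.6x3 ≥ 134.1   (oxygenate mass)
  x1, x2, x3, x4 ≥ 0.
The optimal basis is {straight-run naphtha, MTBE}; light naphtha, isomerate drop out. There the energy and oxygenate mass constraints are tight.
That vertex is x1 = 0.983404, x3 = 1.08495.
Hence cost = 95.41·0.983404 + 187.66·1.08495 = $297.4283.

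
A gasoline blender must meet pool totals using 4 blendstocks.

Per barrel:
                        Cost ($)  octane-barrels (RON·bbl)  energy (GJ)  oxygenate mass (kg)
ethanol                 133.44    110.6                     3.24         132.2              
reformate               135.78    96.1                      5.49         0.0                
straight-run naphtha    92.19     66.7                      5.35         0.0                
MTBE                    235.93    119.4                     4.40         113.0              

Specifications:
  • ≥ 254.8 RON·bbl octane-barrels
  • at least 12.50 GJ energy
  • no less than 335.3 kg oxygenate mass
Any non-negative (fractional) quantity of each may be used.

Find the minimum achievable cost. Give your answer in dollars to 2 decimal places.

$412.24

Treat it as an LP. Let x1 = barrels of ethanol, x2 = barrels of reformate, x3 = barrels of straight-run naphtha, x4 = barrels of MTBE.
Minimize 133.44x1 + 135.78x2 + 92.19x3 + 235.93x4 with:
  110.6x1 + 96.1x2 + 66.7x3 + 119.4x4 ≥ 254.8   (octane-barrels)
  3.24x1 + 5.49x2 + 5.35x3 + 4.4x4 ≥ 12.5   (energy)
  132.2x1 + 113x4 ≥ 335.3   (oxygenate mass)
  x1, x2, x3, x4 ≥ 0.
The optimal basis is {ethanol, straight-run naphtha}; reformate, MTBE drop out. Binding constraints: energy and oxygenate mass.
So ethanol = 2.5363 barrels, straight-run naphtha = 0.80044 barrels.
Cost = 133.44·2.5363 + 92.19·0.80044 = 412.2364.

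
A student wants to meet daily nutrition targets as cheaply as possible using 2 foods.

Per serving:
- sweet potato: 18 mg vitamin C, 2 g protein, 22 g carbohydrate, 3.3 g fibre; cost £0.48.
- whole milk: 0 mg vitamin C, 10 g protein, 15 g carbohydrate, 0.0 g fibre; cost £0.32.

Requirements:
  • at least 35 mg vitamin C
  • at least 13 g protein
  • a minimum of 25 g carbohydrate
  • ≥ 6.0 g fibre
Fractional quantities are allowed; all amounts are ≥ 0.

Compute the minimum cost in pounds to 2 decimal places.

£1.22

Set it up as a linear program. Let x1 = servings of sweet potato, x2 = servings of whole milk.
min 0.48x1 + 0.32x2 subject to:
  18x1 ≥ 35   (vitamin C)
  2x1 + 10x2 ≥ 13   (protein)
  22x1 + 15x2 ≥ 25   (carbohydrate)
  3.3x1 ≥ 6   (fibre)
  x1, x2 ≥ 0.
Both inputs are positive at the optimum. The vitamin C and protein requirements are met with equality.
So sweet potato = 1.944 servings, whole milk = 0.9111 servings.
Objective = 0.48·1.944 + 0.32·0.9111 = 1.2247.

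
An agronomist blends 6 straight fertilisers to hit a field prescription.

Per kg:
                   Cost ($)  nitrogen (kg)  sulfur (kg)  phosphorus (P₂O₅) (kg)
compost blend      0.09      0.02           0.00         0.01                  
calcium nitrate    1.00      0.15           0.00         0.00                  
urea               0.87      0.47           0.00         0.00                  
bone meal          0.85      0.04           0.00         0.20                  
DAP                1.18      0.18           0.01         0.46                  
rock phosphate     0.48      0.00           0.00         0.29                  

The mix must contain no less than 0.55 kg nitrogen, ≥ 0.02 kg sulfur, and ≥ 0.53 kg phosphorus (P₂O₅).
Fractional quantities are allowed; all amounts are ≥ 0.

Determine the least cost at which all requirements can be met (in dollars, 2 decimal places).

Let x1 = kg of compost blend, x2 = kg of calcium nitrate, x3 = kg of urea, x4 = kg of bone meal, x5 = kg of DAP, x6 = kg of rock phosphate.
Minimize 0.09x1 + 1x2 + 0.87x3 + 0.85x4 + 1.18x5 + 0.48x6 subject to:
  0.02x1 + 0.15x2 + 0.47x3 + 0.04x4 + 0.18x5 ≥ 0.55   (nitrogen)
  0.01x5 ≥ 0.02   (sulfur)
  0.01x1 + 0.2x4 + 0.46x5 + 0.29x6 ≥ 0.53   (phosphorus (P₂O₅))
  x1, x2, x3, x4, x5, x6 ≥ 0.
The optimal basis is {urea, DAP}; compost blend, calcium nitrate, bone meal, rock phosphate drop out. Binding constraints: nitrogen and sulfur.
So urea = 0.4043 kg, DAP = 2 kg.
Total cost: 0.87·0.4043 + 1.18·2 = 2.7117.

$2.71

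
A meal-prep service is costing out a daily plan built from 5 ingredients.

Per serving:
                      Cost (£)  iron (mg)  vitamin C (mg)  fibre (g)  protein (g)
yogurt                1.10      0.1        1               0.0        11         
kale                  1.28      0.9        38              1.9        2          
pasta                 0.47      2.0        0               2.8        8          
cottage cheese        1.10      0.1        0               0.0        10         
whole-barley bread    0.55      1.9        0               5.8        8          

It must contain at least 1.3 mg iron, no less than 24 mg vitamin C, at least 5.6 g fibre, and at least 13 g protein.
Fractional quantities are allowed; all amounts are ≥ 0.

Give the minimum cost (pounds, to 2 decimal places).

£1.51

Let x1 = servings of yogurt, x2 = servings of kale, x3 = servings of pasta, x4 = servings of cottage cheese, x5 = servings of whole-barley bread.
Minimize 1.1x1 + 1.28x2 + 0.47x3 + 1.1x4 + 0.55x5 subject to:
  0.1x1 + 0.9x2 + 2x3 + 0.1x4 + 1.9x5 ≥ 1.3   (iron)
  1x1 + 38x2 ≥ 24   (vitamin C)
  1.9x2 + 2.8x3 + 5.8x5 ≥ 5.6   (fibre)
  11x1 + 2x2 + 8x3 + 10x4 + 8x5 ≥ 13   (protein)
  x1, x2, x3, x4, x5 ≥ 0.
The cheapest feasible vertex uses only kale, pasta, whole-barley bread; yogurt, cottage cheese are not used. The vitamin C, fibre, protein requirements are met with equality.
So kale = 0.6316 servings, pasta = 1.37 servings, whole-barley bread = 0.09737 servings.
Total cost: 1.28·0.6316 + 0.47·1.37 + 0.55·0.09737 = 1.5059.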